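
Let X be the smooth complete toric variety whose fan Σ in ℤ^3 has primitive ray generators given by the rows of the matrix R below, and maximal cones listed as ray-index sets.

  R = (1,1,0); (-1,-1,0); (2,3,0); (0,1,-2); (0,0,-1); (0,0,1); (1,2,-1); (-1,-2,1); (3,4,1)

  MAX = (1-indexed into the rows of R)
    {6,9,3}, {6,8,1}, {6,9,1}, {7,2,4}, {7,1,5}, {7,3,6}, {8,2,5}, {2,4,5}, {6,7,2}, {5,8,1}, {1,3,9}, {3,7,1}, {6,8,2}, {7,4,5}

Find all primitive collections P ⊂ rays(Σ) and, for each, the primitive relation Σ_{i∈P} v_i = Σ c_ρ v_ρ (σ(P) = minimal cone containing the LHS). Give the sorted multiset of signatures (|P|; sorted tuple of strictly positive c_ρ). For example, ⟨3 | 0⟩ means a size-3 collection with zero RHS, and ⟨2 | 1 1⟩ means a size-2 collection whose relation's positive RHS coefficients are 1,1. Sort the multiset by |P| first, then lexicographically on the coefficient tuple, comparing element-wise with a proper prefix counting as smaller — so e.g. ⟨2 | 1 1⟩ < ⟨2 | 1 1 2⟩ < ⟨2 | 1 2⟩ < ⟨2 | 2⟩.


The 18 primitive collections of Σ (r=9, n=3):

  P={1,2}:  v_{1} + v_{2} = 0 ; sig = ⟨2 | 0⟩
  P={5,6}:  v_{5} + v_{6} = 0 ; sig = ⟨2 | 0⟩
  P={7,8}:  v_{7} + v_{8} = 0 ; sig = ⟨2 | 0⟩
  P={1,4}:  v_{1} + v_{4} = v_{5} + v_{7} ; sig = ⟨2 | 1 1⟩
  P={2,3}:  v_{2} + v_{3} = v_{6} + v_{7} ; sig = ⟨2 | 1 1⟩
  P={2,9}:  v_{2} + v_{9} = v_{3} + v_{6} ; sig = ⟨2 | 1 1⟩
  P={3,5}:  v_{3} + v_{5} = v_{1} + v_{7} ; sig = ⟨2 | 1 1⟩
  P={3,8}:  v_{3} + v_{8} = v_{1} + v_{6} ; sig = ⟨2 | 1 1⟩
  P={4,6}:  v_{4} + v_{6} = v_{2} + v_{7} ; sig = ⟨2 | 1 1⟩
  P={4,8}:  v_{4} + v_{8} = v_{2} + v_{5} ; sig = ⟨2 | 1 1⟩
  P={4,9}:  v_{4} + v_{9} = v_{3} + v_{7} ; sig = ⟨2 | 1 1⟩
  P={5,9}:  v_{5} + v_{9} = v_{1} + v_{3} ; sig = ⟨2 | 1 1⟩
  P={3,4}:  v_{3} + v_{4} = 2·v_{7} ; sig = ⟨2 | 2⟩
  P={7,9}:  v_{7} + v_{9} = 2·v_{3} ; sig = ⟨2 | 2⟩
  P={8,9}:  v_{8} + v_{9} = 2·v_{1} + 2·v_{6} ; sig = ⟨2 | 2 2⟩
  P={1,3,6}:  v_{1} + v_{3} + v_{6} = v_{9} ; sig = ⟨3 | 1⟩
  P={1,6,7}:  v_{1} + v_{6} + v_{7} = v_{3} ; sig = ⟨3 | 1⟩
  P={2,5,7}:  v_{2} + v_{5} + v_{7} = v_{4} ; sig = ⟨3 | 1⟩

Hence PRS(X_Σ) =
[⟨2 | 0⟩, ⟨2 | 0⟩, ⟨2 | 0⟩, ⟨2 | 1 1⟩, ⟨2 | 1 1⟩, ⟨2 | 1 1⟩, ⟨2 | 1 1⟩, ⟨2 | 1 1⟩, ⟨2 | 1 1⟩, ⟨2 | 1 1⟩, ⟨2 | 1 1⟩, ⟨2 | 1 1⟩, ⟨2 | 2⟩, ⟨2 | 2⟩, ⟨2 | 2 2⟩, ⟨3 | 1⟩, ⟨3 | 1⟩, ⟨3 | 1⟩]


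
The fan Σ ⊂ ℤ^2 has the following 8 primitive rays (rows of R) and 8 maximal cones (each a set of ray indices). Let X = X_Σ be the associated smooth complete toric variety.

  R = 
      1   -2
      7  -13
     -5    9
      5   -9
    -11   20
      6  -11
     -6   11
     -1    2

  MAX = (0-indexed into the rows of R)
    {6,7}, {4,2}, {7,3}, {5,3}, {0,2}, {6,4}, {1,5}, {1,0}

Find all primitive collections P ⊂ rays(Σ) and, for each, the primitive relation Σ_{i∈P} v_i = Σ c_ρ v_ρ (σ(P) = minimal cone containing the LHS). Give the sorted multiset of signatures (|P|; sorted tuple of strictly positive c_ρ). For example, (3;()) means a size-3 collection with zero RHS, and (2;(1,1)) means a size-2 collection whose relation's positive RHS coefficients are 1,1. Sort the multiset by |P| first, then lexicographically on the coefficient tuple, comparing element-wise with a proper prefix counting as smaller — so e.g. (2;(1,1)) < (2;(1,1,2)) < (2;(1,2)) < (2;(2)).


Minimal non-faces — 20 found among 8 rays, 8 max cones:

  • {0,7}:  v_{0} + v_{7} = 0 — sig = (2;())
  • {2,3}:  v_{2} + v_{3} = 0 — sig = (2;())
  • {5,6}:  v_{5} + v_{6} = 0 — sig = (2;())
  • {0,3}:  v_{0} + v_{3} = v_{5} — sig = (2;(1))
  • {0,5}:  v_{0} + v_{5} = v_{1} — sig = (2;(1))
  • {0,6}:  v_{0} + v_{6} = v_{2} — sig = (2;(1))
  • {1,6}:  v_{1} + v_{6} = v_{0} — sig = (2;(1))
  • {1,7}:  v_{1} + v_{7} = v_{5} — sig = (2;(1))
  • {2,5}:  v_{2} + v_{5} = v_{0} — sig = (2;(1))
  • {2,6}:  v_{2} + v_{6} = v_{4} — sig = (2;(1))
  • {2,7}:  v_{2} + v_{7} = v_{6} — sig = (2;(1))
  • {3,4}:  v_{3} + v_{4} = v_{6} — sig = (2;(1))
  • {3,6}:  v_{3} + v_{6} = v_{7} — sig = (2;(1))
  • {4,5}:  v_{4} + v_{5} = v_{2} — sig = (2;(1))
  • {5,7}:  v_{5} + v_{7} = v_{3} — sig = (2;(1))
  • {1,4}:  v_{1} + v_{4} = v_{0} + v_{2} — sig = (2;(1,1))
  • {0,4}:  v_{0} + v_{4} = 2·v_{2} — sig = (2;(2))
  • {1,2}:  v_{1} + v_{2} = 2·v_{0} — sig = (2;(2))
  • {1,3}:  v_{1} + v_{3} = 2·v_{5} — sig = (2;(2))
  • {4,7}:  v_{4} + v_{7} = 2·v_{6} — sig = (2;(2))

Signatures (|P|; sorted positive RHS coefficients), sorted:
    |P|=2: 20 collections, coeffs (), (), (), (1), (1), (1), (1), (1), (1), (1), (1), (1), (1), (1), (1), (1,1), (2), (2), (2), (2)


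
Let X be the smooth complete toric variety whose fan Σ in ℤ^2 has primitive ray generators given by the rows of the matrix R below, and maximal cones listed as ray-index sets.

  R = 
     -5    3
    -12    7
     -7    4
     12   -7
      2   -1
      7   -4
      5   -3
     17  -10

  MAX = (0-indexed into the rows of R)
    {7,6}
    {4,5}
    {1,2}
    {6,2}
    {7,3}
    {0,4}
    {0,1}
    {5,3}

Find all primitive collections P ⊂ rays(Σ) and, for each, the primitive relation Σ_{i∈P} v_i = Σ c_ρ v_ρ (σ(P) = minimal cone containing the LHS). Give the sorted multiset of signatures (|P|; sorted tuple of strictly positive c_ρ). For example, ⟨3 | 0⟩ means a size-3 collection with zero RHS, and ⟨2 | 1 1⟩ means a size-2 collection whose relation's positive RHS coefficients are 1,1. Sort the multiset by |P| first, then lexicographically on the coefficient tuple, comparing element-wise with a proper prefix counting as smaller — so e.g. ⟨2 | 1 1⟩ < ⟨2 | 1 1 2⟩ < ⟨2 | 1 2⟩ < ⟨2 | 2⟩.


Minimal non-faces — 20 found among 8 rays, 8 max cones:

  P = {0,6}:  v_{0} + v_{6} = 0 ; sig = ⟨2 | 0⟩
  P = {1,3}:  v_{1} + v_{3} = 0 ; sig = ⟨2 | 0⟩
  P = {2,5}:  v_{2} + v_{5} = 0 ; sig = ⟨2 | 0⟩
  P = {0,2}:  v_{0} + v_{2} = v_{1} ; sig = ⟨2 | 1⟩
  P = {0,3}:  v_{0} + v_{3} = v_{5} ; sig = ⟨2 | 1⟩
  P = {0,5}:  v_{0} + v_{5} = v_{4} ; sig = ⟨2 | 1⟩
  P = {0,7}:  v_{0} + v_{7} = v_{3} ; sig = ⟨2 | 1⟩
  P = {1,5}:  v_{1} + v_{5} = v_{0} ; sig = ⟨2 | 1⟩
  P = {1,6}:  v_{1} + v_{6} = v_{2} ; sig = ⟨2 | 1⟩
  P = {1,7}:  v_{1} + v_{7} = v_{6} ; sig = ⟨2 | 1⟩
  P = {2,3}:  v_{2} + v_{3} = v_{6} ; sig = ⟨2 | 1⟩
  P = {2,4}:  v_{2} + v_{4} = v_{0} ; sig = ⟨2 | 1⟩
  P = {3,6}:  v_{3} + v_{6} = v_{7} ; sig = ⟨2 | 1⟩
  P = {4,6}:  v_{4} + v_{6} = v_{5} ; sig = ⟨2 | 1⟩
  P = {5,6}:  v_{5} + v_{6} = v_{3} ; sig = ⟨2 | 1⟩
  P = {4,7}:  v_{4} + v_{7} = v_{3} + v_{5} ; sig = ⟨2 | 1 1⟩
  P = {1,4}:  v_{1} + v_{4} = 2·v_{0} ; sig = ⟨2 | 2⟩
  P = {2,7}:  v_{2} + v_{7} = 2·v_{6} ; sig = ⟨2 | 2⟩
  P = {3,4}:  v_{3} + v_{4} = 2·v_{5} ; sig = ⟨2 | 2⟩
  P = {5,7}:  v_{5} + v_{7} = 2·v_{3} ; sig = ⟨2 | 2⟩

Hence PRS(X_Σ) =
{ ⟨2 | 0⟩ ×3,  ⟨2 | 1⟩ ×12,  ⟨2 | 1 1⟩,  ⟨2 | 2⟩ ×4 }


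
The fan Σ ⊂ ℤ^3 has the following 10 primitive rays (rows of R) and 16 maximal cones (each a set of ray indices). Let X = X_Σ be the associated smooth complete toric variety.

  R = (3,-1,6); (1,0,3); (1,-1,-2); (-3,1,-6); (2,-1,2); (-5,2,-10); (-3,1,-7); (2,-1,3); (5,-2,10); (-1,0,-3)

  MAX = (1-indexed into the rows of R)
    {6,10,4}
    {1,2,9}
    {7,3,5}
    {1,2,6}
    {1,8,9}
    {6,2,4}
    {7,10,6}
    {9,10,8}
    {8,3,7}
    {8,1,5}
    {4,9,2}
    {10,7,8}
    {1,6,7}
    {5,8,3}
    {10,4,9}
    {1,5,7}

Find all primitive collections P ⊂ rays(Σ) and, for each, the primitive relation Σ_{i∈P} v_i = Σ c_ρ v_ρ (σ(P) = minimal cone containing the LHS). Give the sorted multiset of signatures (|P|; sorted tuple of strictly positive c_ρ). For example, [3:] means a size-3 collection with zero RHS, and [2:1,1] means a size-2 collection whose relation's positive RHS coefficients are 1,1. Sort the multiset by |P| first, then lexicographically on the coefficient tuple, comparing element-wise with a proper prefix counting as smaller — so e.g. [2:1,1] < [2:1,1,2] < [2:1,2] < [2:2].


23 collections generate NE(X_Σ); each relation:

  P = {1,4}:  v_{1} + v_{4} = 0 ; sig = [2:]
  P = {2,10}:  v_{2} + v_{10} = 0 ; sig = [2:]
  P = {6,9}:  v_{6} + v_{9} = 0 ; sig = [2:]
  P = {1,10}:  v_{1} + v_{10} = v_{8} ; sig = [2:1]
  P = {2,8}:  v_{2} + v_{8} = v_{1} ; sig = [2:1]
  P = {4,8}:  v_{4} + v_{8} = v_{10} ; sig = [2:1]
  P = {6,8}:  v_{6} + v_{8} = v_{7} ; sig = [2:1]
  P = {7,9}:  v_{7} + v_{9} = v_{8} ; sig = [2:1]
  P = {2,7}:  v_{2} + v_{7} = v_{1} + v_{6} ; sig = [2:1,1]
  P = {4,5}:  v_{4} + v_{5} = v_{7} + v_{8} ; sig = [2:1,1]
  P = {4,7}:  v_{4} + v_{7} = v_{6} + v_{10} ; sig = [2:1,1]
  P = {2,3}:  v_{2} + v_{3} = v_{1} + v_{5} + v_{7} ; sig = [2:1,1,1]
  P = {2,5}:  v_{2} + v_{5} = 2·v_{1} + v_{7} ; sig = [2:1,2]
  P = {3,6}:  v_{3} + v_{6} = v_{5} + 2·v_{7} ; sig = [2:1,2]
  P = {3,9}:  v_{3} + v_{9} = v_{5} + 2·v_{8} ; sig = [2:1,2]
  P = {5,6}:  v_{5} + v_{6} = v_{1} + 2·v_{7} ; sig = [2:1,2]
  P = {5,9}:  v_{5} + v_{9} = v_{1} + 2·v_{8} ; sig = [2:1,2]
  P = {5,10}:  v_{5} + v_{10} = v_{7} + 2·v_{8} ; sig = [2:1,2]
  P = {1,3}:  v_{1} + v_{3} = 2·v_{5} ; sig = [2:2]
  P = {3,4}:  v_{3} + v_{4} = 2·v_{7} + 2·v_{8} ; sig = [2:2,2]
  P = {3,10}:  v_{3} + v_{10} = 2·v_{7} + 3·v_{8} ; sig = [2:2,3]
  P = {1,7,8}:  v_{1} + v_{7} + v_{8} = v_{5} ; sig = [3:1]
  P = {5,7,8}:  v_{5} + v_{7} + v_{8} = v_{3} ; sig = [3:1]

so the primitive-relation signature multiset is
    [2:]
    [2:]
    [2:]
    [2:1]
    [2:1]
    [2:1]
    [2:1]
    [2:1]
    [2:1,1]
    [2:1,1]
    [2:1,1]
    [2:1,1,1]
    [2:1,2]
    [2:1,2]
    [2:1,2]
    [2:1,2]
    [2:1,2]
    [2:1,2]
    [2:2]
    [2:2,2]
    [2:2,3]
    [3:1]
    [3:1]


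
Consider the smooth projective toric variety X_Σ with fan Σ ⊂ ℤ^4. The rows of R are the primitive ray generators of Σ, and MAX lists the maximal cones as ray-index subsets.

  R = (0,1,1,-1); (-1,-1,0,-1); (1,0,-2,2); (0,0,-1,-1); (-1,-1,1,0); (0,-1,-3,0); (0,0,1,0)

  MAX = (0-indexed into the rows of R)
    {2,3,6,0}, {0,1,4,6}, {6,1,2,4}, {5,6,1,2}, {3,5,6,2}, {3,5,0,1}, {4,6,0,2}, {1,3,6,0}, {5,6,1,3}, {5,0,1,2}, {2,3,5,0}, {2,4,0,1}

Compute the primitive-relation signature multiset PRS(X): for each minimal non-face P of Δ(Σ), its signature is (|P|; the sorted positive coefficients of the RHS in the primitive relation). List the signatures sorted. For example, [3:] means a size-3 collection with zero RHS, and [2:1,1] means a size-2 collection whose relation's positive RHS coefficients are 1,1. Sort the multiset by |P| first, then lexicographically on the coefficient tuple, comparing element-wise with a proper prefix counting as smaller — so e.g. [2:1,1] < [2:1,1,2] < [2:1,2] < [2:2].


Minimal non-faces — 5 found among 7 rays, 12 max cones:

  {3,4}:  v_{3} + v_{4} = v_{1}  so sig = [2:1]
  {4,5}:  v_{4} + v_{5} = 2·v_{1} + v_{2}  so sig = [2:1,2]
  {0,5,6}:  v_{0} + v_{5} + v_{6} = v_{3}  so sig = [3:1]
  {1,2,3}:  v_{1} + v_{2} + v_{3} = v_{5}  so sig = [3:1]
  {0,1,2,6}:  v_{0} + v_{1} + v_{2} + v_{6} = 0  so sig = [4:]

so the primitive-relation signature multiset is
    [2:1]
    [2:1,2]
    [3:1]
    [3:1]
    [4:]


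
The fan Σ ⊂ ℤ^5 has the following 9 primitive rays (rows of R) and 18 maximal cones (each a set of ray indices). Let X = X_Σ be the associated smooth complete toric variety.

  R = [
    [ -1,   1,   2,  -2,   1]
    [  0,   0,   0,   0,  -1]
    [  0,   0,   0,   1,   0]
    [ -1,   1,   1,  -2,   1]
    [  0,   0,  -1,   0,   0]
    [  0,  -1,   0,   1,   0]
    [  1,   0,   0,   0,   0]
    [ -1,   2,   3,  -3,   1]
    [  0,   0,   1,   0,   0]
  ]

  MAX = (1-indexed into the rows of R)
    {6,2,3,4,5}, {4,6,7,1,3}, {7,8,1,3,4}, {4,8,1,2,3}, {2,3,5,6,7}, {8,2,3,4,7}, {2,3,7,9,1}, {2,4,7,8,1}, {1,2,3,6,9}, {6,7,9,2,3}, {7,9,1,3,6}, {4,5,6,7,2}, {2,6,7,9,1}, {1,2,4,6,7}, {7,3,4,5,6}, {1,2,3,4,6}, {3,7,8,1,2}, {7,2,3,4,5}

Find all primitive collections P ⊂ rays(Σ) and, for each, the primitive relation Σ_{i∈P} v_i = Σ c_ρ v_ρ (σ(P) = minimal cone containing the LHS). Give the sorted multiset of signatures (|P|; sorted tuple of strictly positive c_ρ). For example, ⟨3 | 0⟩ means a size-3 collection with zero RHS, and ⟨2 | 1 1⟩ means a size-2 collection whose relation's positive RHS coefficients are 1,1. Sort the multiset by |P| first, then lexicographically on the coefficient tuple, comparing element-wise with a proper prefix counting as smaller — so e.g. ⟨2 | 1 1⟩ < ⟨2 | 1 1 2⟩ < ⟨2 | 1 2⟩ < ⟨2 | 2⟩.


Δ(Σ) — 9 vertices, 9 min non-faces:

  P = {5,9}:  v_{5} + v_{9} = 0  ⇒ sig = ⟨2 | 0⟩
  P = {1,5}:  v_{1} + v_{5} = v_{4}  ⇒ sig = ⟨2 | 1⟩
  P = {4,9}:  v_{4} + v_{9} = v_{1}  ⇒ sig = ⟨2 | 1⟩
  P = {6,8}:  v_{6} + v_{8} = v_{1} + v_{9}  ⇒ sig = ⟨2 | 1 1⟩
  P = {5,8}:  v_{5} + v_{8} = v_{2} + v_{3} + 2·v_{4} + v_{7}  ⇒ sig = ⟨2 | 1 1 1 2⟩
  P = {8,9}:  v_{8} + v_{9} = 2·v_{1} + v_{2} + v_{3} + v_{7}  ⇒ sig = ⟨2 | 1 1 1 2⟩
  P = {1,2,3,4,7}:  v_{1} + v_{2} + v_{3} + v_{4} + v_{7} = v_{8}  ⇒ sig = ⟨5 | 1⟩
  P = {2,3,4,6,7}:  v_{2} + v_{3} + v_{4} + v_{6} + v_{7} = v_{9}  ⇒ sig = ⟨5 | 1⟩
  P = {1,2,3,6,7}:  v_{1} + v_{2} + v_{3} + v_{6} + v_{7} = 2·v_{9}  ⇒ sig = ⟨5 | 2⟩

Sorted signature multiset PRS(X):
[⟨2 | 0⟩, ⟨2 | 1⟩, ⟨2 | 1⟩, ⟨2 | 1 1⟩, ⟨2 | 1 1 1 2⟩, ⟨2 | 1 1 1 2⟩, ⟨5 | 1⟩, ⟨5 | 1⟩, ⟨5 | 2⟩]


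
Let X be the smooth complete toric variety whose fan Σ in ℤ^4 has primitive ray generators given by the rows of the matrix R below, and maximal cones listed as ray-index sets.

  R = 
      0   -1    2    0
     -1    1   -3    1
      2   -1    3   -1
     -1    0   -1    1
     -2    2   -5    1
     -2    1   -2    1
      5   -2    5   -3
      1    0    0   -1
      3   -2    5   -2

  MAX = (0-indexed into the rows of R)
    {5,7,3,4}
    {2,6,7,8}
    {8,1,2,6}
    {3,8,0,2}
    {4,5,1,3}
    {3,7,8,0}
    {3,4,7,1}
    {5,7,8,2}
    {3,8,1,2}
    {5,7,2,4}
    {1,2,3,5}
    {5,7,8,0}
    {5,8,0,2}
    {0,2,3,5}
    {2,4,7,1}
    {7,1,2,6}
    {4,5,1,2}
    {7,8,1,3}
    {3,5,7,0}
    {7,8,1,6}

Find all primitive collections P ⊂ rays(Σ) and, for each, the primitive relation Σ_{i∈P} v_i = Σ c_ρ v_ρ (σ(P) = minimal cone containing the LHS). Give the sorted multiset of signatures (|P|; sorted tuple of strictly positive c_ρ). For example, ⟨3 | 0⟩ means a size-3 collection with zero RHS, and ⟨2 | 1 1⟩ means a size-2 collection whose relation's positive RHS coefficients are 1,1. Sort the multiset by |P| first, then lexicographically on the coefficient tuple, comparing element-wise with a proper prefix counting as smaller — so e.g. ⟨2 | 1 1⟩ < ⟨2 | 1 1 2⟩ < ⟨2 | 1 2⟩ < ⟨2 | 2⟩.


Δ(Σ) — 9 vertices, 14 min non-faces:

  P = {0,1}:  v_{0} + v_{1} = v_{3} ; sig = ⟨2 | 1⟩
  P = {4,8}:  v_{4} + v_{8} = v_{7} ; sig = ⟨2 | 1⟩
  P = {5,6}:  v_{5} + v_{6} = v_{2} + v_{7} ; sig = ⟨2 | 1 1⟩
  P = {0,4}:  v_{0} + v_{4} = v_{3} + v_{5} + v_{7} ; sig = ⟨2 | 1 1 1⟩
  P = {4,6}:  v_{4} + v_{6} = v_{1} + v_{2} + 2·v_{7} ; sig = ⟨2 | 1 1 2⟩
  P = {0,6}:  v_{0} + v_{6} = v_{1} + 2·v_{8} ; sig = ⟨2 | 1 2⟩
  P = {3,6}:  v_{3} + v_{6} = 2·v_{1} + 2·v_{8} ; sig = ⟨2 | 2 2⟩
  P = {1,5,8}:  v_{1} + v_{5} + v_{8} = 0 ; sig = ⟨3 | 0⟩
  P = {0,2,7}:  v_{0} + v_{2} + v_{7} = v_{8} ; sig = ⟨3 | 1⟩
  P = {1,5,7}:  v_{1} + v_{5} + v_{7} = v_{4} ; sig = ⟨3 | 1⟩
  P = {2,3,4}:  v_{2} + v_{3} + v_{4} = v_{1} ; sig = ⟨3 | 1⟩
  P = {3,5,8}:  v_{3} + v_{5} + v_{8} = v_{0} ; sig = ⟨3 | 1⟩
  P = {2,3,7}:  v_{2} + v_{3} + v_{7} = v_{1} + v_{8} ; sig = ⟨3 | 1 1⟩
  P = {1,2,7,8}:  v_{1} + v_{2} + v_{7} + v_{8} = v_{6} ; sig = ⟨4 | 1⟩

so the primitive-relation signature multiset is
    |P|=2: 7 collections, coeffs (1), (1), (1,1), (1,1,1), (1,1,2), (1,2), (2,2)
    |P|=3: 6 collections, coeffs (), (1), (1), (1), (1), (1,1)
    |P|=4: 1 collection, coeffs (1)


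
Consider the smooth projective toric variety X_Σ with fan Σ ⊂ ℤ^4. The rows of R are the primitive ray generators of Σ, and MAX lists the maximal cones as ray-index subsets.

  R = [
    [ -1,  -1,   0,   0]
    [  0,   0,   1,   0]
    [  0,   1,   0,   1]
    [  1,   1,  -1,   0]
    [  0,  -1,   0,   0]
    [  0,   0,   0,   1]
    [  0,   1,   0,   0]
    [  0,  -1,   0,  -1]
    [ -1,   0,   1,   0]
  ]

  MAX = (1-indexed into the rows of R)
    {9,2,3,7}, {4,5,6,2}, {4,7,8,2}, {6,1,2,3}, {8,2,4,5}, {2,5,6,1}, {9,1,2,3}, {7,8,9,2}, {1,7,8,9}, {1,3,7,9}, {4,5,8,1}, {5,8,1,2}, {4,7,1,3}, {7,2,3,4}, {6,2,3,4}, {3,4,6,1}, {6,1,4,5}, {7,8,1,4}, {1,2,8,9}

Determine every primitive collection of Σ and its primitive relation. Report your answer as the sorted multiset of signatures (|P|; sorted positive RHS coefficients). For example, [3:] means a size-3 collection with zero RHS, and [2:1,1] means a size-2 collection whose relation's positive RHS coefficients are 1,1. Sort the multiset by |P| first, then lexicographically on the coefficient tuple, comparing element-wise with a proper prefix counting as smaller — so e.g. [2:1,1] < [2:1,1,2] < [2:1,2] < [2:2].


Σ has 10 primitive collections:

  {3,8}:  v_{3} + v_{8} = 0 — sig = [2:]
  {5,7}:  v_{5} + v_{7} = 0 — sig = [2:]
  {3,5}:  v_{3} + v_{5} = v_{6} — sig = [2:1]
  {4,9}:  v_{4} + v_{9} = v_{7} — sig = [2:1]
  {6,7}:  v_{6} + v_{7} = v_{3} — sig = [2:1]
  {6,8}:  v_{6} + v_{8} = v_{5} — sig = [2:1]
  {5,9}:  v_{5} + v_{9} = v_{1} + v_{2} — sig = [2:1,1]
  {6,9}:  v_{6} + v_{9} = v_{1} + v_{2} + v_{3} — sig = [2:1,1,1]
  {1,2,4}:  v_{1} + v_{2} + v_{4} = 0 — sig = [3:]
  {1,2,7}:  v_{1} + v_{2} + v_{7} = v_{9} — sig = [3:1]

Signatures (|P|; sorted positive RHS coefficients), sorted:
    [2:]
    [2:]
    [2:1]
    [2:1]
    [2:1]
    [2:1]
    [2:1,1]
    [2:1,1,1]
    [3:]
    [3:1]


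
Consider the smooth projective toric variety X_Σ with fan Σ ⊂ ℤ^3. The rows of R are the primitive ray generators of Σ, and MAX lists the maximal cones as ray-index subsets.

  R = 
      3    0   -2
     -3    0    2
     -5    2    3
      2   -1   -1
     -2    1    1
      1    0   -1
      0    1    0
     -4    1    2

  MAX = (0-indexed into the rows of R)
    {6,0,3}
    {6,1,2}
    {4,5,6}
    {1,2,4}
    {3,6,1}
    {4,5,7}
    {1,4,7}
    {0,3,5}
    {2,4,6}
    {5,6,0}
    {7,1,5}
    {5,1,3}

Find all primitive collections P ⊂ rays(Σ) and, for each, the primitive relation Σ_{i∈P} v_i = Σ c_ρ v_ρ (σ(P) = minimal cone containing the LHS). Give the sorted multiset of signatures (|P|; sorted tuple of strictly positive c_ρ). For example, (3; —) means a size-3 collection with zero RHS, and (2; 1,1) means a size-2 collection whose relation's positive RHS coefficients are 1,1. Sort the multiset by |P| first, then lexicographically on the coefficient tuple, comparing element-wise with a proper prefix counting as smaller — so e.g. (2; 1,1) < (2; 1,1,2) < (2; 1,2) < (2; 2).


Primitive collections (14):

  P = {0,1}:  v_{0} + v_{1} = 0  so sig = (2; —)
  P = {3,4}:  v_{3} + v_{4} = 0  so sig = (2; —)
  P = {0,2}:  v_{0} + v_{2} = v_{4} + v_{6}  so sig = (2; 1,1)
  P = {0,4}:  v_{0} + v_{4} = v_{5} + v_{6}  so sig = (2; 1,1)
  P = {0,7}:  v_{0} + v_{7} = v_{4} + v_{5}  so sig = (2; 1,1)
  P = {2,3}:  v_{2} + v_{3} = v_{1} + v_{6}  so sig = (2; 1,1)
  P = {3,7}:  v_{3} + v_{7} = v_{1} + v_{5}  so sig = (2; 1,1)
  P = {2,7}:  v_{2} + v_{7} = v_{1} + 3·v_{4}  so sig = (2; 1,3)
  P = {2,5}:  v_{2} + v_{5} = 2·v_{4}  so sig = (2; 2)
  P = {6,7}:  v_{6} + v_{7} = 2·v_{4}  so sig = (2; 2)
  P = {1,4,5}:  v_{1} + v_{4} + v_{5} = v_{7}  so sig = (3; 1)
  P = {1,4,6}:  v_{1} + v_{4} + v_{6} = v_{2}  so sig = (3; 1)
  P = {1,5,6}:  v_{1} + v_{5} + v_{6} = v_{4}  so sig = (3; 1)
  P = {3,5,6}:  v_{3} + v_{5} + v_{6} = v_{0}  so sig = (3; 1)

Sorted signature multiset PRS(X):
    |P|=2: 10 collections, coeffs (), (), (1,1), (1,1), (1,1), (1,1), (1,1), (1,3), (2), (2)
    |P|=3: 4 collections, coeffs (1), (1), (1), (1)


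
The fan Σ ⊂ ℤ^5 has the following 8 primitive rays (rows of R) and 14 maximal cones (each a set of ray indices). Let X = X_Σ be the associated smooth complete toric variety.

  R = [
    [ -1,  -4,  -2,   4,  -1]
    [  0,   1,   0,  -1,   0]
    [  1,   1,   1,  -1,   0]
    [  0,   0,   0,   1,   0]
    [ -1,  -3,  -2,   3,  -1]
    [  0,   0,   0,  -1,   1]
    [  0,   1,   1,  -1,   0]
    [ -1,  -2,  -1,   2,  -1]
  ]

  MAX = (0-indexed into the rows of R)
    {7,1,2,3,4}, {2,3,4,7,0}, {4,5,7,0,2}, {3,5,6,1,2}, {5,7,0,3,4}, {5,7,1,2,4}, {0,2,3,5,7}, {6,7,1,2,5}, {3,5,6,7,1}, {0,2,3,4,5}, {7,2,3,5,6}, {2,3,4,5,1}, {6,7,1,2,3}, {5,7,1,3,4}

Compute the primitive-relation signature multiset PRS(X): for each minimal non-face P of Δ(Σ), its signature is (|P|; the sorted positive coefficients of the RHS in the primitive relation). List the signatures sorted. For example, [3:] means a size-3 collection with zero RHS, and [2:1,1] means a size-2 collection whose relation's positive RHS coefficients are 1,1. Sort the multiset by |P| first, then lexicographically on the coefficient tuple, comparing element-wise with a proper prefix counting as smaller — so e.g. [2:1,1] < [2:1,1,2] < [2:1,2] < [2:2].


5 collections generate NE(X_Σ); each relation:

  P = {0,1}:  v_{0} + v_{1} = v_{4} — sig = [2:1]
  P = {4,6}:  v_{4} + v_{6} = v_{7} — sig = [2:1]
  P = {0,6}:  v_{0} + v_{6} = v_{2} + v_{3} + v_{5} + 2·v_{7} — sig = [2:1,1,1,2]
  P = {1,2,3,5,7}:  v_{1} + v_{2} + v_{3} + v_{5} + v_{7} = 0 — sig = [5:]
  P = {2,3,4,5,7}:  v_{2} + v_{3} + v_{4} + v_{5} + v_{7} = v_{0} — sig = [5:1]

Sorted signature multiset PRS(X):
    |P|=2: 3 collections, coeffs (1), (1), (1,1,1,2)
    |P|=5: 2 collections, coeffs (), (1)


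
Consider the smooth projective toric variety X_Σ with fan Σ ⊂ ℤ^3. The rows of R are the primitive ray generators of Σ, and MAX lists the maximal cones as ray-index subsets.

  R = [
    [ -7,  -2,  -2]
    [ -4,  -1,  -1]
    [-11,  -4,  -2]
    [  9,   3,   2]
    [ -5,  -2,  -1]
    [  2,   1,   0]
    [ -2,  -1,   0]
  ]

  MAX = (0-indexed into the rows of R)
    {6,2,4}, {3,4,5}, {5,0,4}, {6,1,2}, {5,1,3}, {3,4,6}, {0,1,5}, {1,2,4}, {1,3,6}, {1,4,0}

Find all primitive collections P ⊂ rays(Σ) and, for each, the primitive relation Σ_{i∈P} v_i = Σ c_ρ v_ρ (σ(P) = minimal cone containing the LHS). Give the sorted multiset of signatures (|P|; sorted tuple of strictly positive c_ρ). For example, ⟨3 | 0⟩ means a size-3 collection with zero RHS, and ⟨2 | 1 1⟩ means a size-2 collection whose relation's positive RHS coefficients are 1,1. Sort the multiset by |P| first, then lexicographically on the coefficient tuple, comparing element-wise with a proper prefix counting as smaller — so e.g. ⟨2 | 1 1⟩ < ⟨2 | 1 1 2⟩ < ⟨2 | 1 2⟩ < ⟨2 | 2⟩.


Σ has 9 primitive collections:

  P={5,6}:  v_{5} + v_{6} = 0 — sig = ⟨2 | 0⟩
  P={0,3}:  v_{0} + v_{3} = v_{5} — sig = ⟨2 | 1⟩
  P={2,3}:  v_{2} + v_{3} = v_{6} — sig = ⟨2 | 1⟩
  P={0,6}:  v_{0} + v_{6} = v_{1} + v_{4} — sig = ⟨2 | 1 1⟩
  P={2,5}:  v_{2} + v_{5} = v_{1} + v_{4} — sig = ⟨2 | 1 1⟩
  P={0,2}:  v_{0} + v_{2} = 2·v_{1} + 2·v_{4} — sig = ⟨2 | 2 2⟩
  P={1,3,4}:  v_{1} + v_{3} + v_{4} = 0 — sig = ⟨3 | 0⟩
  P={1,4,5}:  v_{1} + v_{4} + v_{5} = v_{0} — sig = ⟨3 | 1⟩
  P={1,4,6}:  v_{1} + v_{4} + v_{6} = v_{2} — sig = ⟨3 | 1⟩

Sorted signature multiset PRS(X):
{ ⟨2 | 0⟩,  ⟨2 | 1⟩ ×2,  ⟨2 | 1 1⟩ ×2,  ⟨2 | 2 2⟩,  ⟨3 | 0⟩,  ⟨3 | 1⟩ ×2 }


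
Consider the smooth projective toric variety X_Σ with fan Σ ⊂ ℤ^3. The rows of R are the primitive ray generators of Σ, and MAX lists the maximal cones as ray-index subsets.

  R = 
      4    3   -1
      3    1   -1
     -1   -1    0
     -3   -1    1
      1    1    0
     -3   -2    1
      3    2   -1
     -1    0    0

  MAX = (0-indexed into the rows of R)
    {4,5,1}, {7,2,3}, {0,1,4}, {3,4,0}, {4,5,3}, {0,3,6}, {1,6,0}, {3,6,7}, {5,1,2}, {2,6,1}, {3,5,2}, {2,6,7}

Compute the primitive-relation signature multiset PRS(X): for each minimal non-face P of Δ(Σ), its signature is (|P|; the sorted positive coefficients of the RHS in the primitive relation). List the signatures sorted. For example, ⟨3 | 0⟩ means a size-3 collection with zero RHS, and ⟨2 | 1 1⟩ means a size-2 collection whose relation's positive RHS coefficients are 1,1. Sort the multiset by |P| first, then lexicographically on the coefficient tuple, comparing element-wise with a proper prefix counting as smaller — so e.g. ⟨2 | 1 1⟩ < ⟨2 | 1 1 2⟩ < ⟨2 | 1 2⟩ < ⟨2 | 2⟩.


The 11 primitive collections of Σ (r=8, n=3):

  • {1,3}:  v_{1} + v_{3} = 0  →  sig = ⟨2 | 0⟩
  • {2,4}:  v_{2} + v_{4} = 0  →  sig = ⟨2 | 0⟩
  • {5,6}:  v_{5} + v_{6} = 0  →  sig = ⟨2 | 0⟩
  • {0,2}:  v_{0} + v_{2} = v_{6}  →  sig = ⟨2 | 1⟩
  • {0,5}:  v_{0} + v_{5} = v_{4}  →  sig = ⟨2 | 1⟩
  • {4,6}:  v_{4} + v_{6} = v_{0}  →  sig = ⟨2 | 1⟩
  • {1,7}:  v_{1} + v_{7} = v_{2} + v_{6}  →  sig = ⟨2 | 1 1⟩
  • {4,7}:  v_{4} + v_{7} = v_{3} + v_{6}  →  sig = ⟨2 | 1 1⟩
  • {5,7}:  v_{5} + v_{7} = v_{2} + v_{3}  →  sig = ⟨2 | 1 1⟩
  • {0,7}:  v_{0} + v_{7} = v_{3} + 2·v_{6}  →  sig = ⟨2 | 1 2⟩
  • {2,3,6}:  v_{2} + v_{3} + v_{6} = v_{7}  →  sig = ⟨3 | 1⟩

Signatures (|P|; sorted positive RHS coefficients), sorted:
    |P|=2: 10 collections, coeffs (), (), (), (1), (1), (1), (1,1), (1,1), (1,1), (1,2)
    |P|=3: 1 collection, coeffs (1)


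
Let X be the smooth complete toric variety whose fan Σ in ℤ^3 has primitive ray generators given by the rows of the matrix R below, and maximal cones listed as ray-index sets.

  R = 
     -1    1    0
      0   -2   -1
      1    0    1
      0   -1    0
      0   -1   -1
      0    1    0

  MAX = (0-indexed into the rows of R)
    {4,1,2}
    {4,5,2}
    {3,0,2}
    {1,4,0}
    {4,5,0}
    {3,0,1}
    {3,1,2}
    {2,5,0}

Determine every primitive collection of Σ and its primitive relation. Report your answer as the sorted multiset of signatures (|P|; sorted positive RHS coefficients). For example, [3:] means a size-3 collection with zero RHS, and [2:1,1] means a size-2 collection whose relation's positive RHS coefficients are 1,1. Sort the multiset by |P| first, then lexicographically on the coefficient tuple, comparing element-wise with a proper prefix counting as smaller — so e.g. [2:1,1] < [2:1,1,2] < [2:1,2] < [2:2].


Σ has 5 primitive collections:

  {3,5}:  v_{3} + v_{5} = 0 ; sig = [2:]
  {1,5}:  v_{1} + v_{5} = v_{4} ; sig = [2:1]
  {3,4}:  v_{3} + v_{4} = v_{1} ; sig = [2:1]
  {0,2,4}:  v_{0} + v_{2} + v_{4} = 0 ; sig = [3:]
  {0,1,2}:  v_{0} + v_{1} + v_{2} = v_{3} ; sig = [3:1]

Sorted signature multiset PRS(X):
{ [2:],  [2:1] ×2,  [3:],  [3:1] }


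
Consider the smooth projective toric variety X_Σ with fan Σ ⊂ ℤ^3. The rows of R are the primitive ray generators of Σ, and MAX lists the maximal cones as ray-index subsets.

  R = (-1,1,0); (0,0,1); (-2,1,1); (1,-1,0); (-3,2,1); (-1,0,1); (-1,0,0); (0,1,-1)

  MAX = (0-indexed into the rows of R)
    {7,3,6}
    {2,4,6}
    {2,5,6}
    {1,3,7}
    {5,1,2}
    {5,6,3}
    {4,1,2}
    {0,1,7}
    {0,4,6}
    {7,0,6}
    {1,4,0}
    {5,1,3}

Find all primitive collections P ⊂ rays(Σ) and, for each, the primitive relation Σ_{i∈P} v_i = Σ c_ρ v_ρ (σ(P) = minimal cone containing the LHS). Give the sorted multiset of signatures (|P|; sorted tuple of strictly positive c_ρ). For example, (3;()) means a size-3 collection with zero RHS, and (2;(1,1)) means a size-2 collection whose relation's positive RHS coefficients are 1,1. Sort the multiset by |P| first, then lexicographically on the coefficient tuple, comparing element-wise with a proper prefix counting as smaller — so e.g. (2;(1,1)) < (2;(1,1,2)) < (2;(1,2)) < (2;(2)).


10 minimal non-faces of Δ(Σ) (on 8 rays):

  P = {0,3}:  v_{0} + v_{3} = 0  so sig = (2;())
  P = {0,2}:  v_{0} + v_{2} = v_{4}  so sig = (2;(1))
  P = {0,5}:  v_{0} + v_{5} = v_{2}  so sig = (2;(1))
  P = {1,6}:  v_{1} + v_{6} = v_{5}  so sig = (2;(1))
  P = {2,3}:  v_{2} + v_{3} = v_{5}  so sig = (2;(1))
  P = {3,4}:  v_{3} + v_{4} = v_{2}  so sig = (2;(1))
  P = {5,7}:  v_{5} + v_{7} = v_{0}  so sig = (2;(1))
  P = {2,7}:  v_{2} + v_{7} = 2·v_{0}  so sig = (2;(2))
  P = {4,5}:  v_{4} + v_{5} = 2·v_{2}  so sig = (2;(2))
  P = {4,7}:  v_{4} + v_{7} = 3·v_{0}  so sig = (2;(3))

Sorted signature multiset PRS(X):
    |P|=2: 10 collections, coeffs (), (1), (1), (1), (1), (1), (1), (2), (2), (3)


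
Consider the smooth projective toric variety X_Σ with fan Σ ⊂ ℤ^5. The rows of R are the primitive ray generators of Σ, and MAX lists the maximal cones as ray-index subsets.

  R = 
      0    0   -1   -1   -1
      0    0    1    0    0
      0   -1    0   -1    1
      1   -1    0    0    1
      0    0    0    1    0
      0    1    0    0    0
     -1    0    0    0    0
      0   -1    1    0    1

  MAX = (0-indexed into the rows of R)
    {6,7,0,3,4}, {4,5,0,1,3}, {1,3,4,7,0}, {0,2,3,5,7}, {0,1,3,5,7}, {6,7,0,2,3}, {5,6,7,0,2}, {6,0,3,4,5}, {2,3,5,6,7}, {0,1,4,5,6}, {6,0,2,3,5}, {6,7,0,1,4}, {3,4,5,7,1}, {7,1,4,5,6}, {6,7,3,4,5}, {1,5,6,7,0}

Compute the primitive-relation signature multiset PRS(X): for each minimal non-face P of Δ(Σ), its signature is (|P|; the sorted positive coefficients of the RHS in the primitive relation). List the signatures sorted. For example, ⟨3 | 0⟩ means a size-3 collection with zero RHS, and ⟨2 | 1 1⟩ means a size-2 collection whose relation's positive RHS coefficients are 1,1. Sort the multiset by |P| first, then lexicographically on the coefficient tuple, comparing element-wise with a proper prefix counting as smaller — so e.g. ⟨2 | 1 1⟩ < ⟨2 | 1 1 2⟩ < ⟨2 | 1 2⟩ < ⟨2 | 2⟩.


|primitive collections| = 5. Relations:

  • {2,4}:  v_{2} + v_{4} = v_{3} + v_{6}  ⟹  sig = ⟨2 | 1 1⟩
  • {1,2}:  v_{1} + v_{2} = v_{0} + v_{5} + 2·v_{7}  ⟹  sig = ⟨2 | 1 1 2⟩
  • {1,3,6}:  v_{1} + v_{3} + v_{6} = v_{7}  ⟹  sig = ⟨3 | 1⟩
  • {0,4,5,7}:  v_{0} + v_{4} + v_{5} + v_{7} = 0  ⟹  sig = ⟨4 | 0⟩
  • {0,3,5,6,7}:  v_{0} + v_{3} + v_{5} + v_{6} + v_{7} = v_{2}  ⟹  sig = ⟨5 | 1⟩

Signatures (|P|; sorted positive RHS coefficients), sorted:
[⟨2 | 1 1⟩, ⟨2 | 1 1 2⟩, ⟨3 | 1⟩, ⟨4 | 0⟩, ⟨5 | 1⟩]


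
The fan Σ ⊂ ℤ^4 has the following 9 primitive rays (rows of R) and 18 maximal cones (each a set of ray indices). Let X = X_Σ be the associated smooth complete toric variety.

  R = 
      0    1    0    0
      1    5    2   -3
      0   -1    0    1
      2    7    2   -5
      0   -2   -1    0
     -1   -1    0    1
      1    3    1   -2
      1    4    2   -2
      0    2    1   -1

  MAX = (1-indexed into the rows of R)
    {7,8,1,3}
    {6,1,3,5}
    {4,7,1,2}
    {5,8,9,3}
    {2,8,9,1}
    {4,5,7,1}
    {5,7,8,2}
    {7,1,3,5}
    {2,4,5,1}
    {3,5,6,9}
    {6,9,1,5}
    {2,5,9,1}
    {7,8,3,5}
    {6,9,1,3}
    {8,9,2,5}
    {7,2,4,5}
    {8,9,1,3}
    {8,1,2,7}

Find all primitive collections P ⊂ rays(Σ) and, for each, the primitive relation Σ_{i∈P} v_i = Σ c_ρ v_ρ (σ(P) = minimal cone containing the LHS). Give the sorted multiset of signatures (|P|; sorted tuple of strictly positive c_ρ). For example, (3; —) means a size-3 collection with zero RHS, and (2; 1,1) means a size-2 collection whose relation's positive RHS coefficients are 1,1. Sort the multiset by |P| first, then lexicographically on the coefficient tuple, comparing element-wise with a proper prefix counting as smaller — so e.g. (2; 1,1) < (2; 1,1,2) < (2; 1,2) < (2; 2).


12 collections generate NE(X_Σ); each relation:

  P={2,3}:  v_{2} + v_{3} = v_{8}  ⇒ sig = (2; 1)
  P={6,7}:  v_{6} + v_{7} = v_{9}  ⇒ sig = (2; 1)
  P={7,9}:  v_{7} + v_{9} = v_{2}  ⇒ sig = (2; 1)
  P={4,6}:  v_{4} + v_{6} = v_{1} + v_{2} + v_{5} + v_{9}  ⇒ sig = (2; 1,1,1,1)
  P={4,9}:  v_{4} + v_{9} = v_{1} + 2·v_{2} + v_{5}  ⇒ sig = (2; 1,1,2)
  P={4,8}:  v_{4} + v_{8} = v_{2} + 2·v_{7}  ⇒ sig = (2; 1,2)
  P={6,8}:  v_{6} + v_{8} = v_{3} + 2·v_{9}  ⇒ sig = (2; 1,2)
  P={2,6}:  v_{2} + v_{6} = 2·v_{9}  ⇒ sig = (2; 2)
  P={3,4}:  v_{3} + v_{4} = 2·v_{7}  ⇒ sig = (2; 2)
  P={1,5,8}:  v_{1} + v_{5} + v_{8} = v_{7}  ⇒ sig = (3; 1)
  P={1,3,5,9}:  v_{1} + v_{3} + v_{5} + v_{9} = 0  ⇒ sig = (4; —)
  P={1,2,5,7}:  v_{1} + v_{2} + v_{5} + v_{7} = v_{4}  ⇒ sig = (4; 1)

so the primitive-relation signature multiset is
    (2; 1)
    (2; 1)
    (2; 1)
    (2; 1,1,1,1)
    (2; 1,1,2)
    (2; 1,2)
    (2; 1,2)
    (2; 2)
    (2; 2)
    (3; 1)
    (4; —)
    (4; 1)


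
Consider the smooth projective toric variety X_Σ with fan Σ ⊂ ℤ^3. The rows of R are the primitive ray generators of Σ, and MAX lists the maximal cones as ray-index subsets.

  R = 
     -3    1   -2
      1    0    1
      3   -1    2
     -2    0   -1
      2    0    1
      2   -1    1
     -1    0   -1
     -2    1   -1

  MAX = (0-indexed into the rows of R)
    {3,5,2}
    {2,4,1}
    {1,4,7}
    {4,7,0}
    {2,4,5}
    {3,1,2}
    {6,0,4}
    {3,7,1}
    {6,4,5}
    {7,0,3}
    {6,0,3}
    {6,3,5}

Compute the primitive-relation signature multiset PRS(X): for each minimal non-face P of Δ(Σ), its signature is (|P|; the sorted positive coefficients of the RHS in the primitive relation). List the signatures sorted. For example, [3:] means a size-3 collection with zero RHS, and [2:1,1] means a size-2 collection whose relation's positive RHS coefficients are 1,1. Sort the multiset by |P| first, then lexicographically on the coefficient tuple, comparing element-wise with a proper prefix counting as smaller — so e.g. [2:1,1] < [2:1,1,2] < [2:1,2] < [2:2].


Σ has 10 primitive collections:

  P = {0,2}:  v_{0} + v_{2} = 0  ⟹  sig = [2:]
  P = {1,6}:  v_{1} + v_{6} = 0  ⟹  sig = [2:]
  P = {3,4}:  v_{3} + v_{4} = 0  ⟹  sig = [2:]
  P = {5,7}:  v_{5} + v_{7} = 0  ⟹  sig = [2:]
  P = {0,1}:  v_{0} + v_{1} = v_{7}  ⟹  sig = [2:1]
  P = {0,5}:  v_{0} + v_{5} = v_{6}  ⟹  sig = [2:1]
  P = {1,5}:  v_{1} + v_{5} = v_{2}  ⟹  sig = [2:1]
  P = {2,6}:  v_{2} + v_{6} = v_{5}  ⟹  sig = [2:1]
  P = {2,7}:  v_{2} + v_{7} = v_{1}  ⟹  sig = [2:1]
  P = {6,7}:  v_{6} + v_{7} = v_{0}  ⟹  sig = [2:1]

Signatures (|P|; sorted positive RHS coefficients), sorted:
    |P|=2: 10 collections, coeffs (), (), (), (), (1), (1), (1), (1), (1), (1)


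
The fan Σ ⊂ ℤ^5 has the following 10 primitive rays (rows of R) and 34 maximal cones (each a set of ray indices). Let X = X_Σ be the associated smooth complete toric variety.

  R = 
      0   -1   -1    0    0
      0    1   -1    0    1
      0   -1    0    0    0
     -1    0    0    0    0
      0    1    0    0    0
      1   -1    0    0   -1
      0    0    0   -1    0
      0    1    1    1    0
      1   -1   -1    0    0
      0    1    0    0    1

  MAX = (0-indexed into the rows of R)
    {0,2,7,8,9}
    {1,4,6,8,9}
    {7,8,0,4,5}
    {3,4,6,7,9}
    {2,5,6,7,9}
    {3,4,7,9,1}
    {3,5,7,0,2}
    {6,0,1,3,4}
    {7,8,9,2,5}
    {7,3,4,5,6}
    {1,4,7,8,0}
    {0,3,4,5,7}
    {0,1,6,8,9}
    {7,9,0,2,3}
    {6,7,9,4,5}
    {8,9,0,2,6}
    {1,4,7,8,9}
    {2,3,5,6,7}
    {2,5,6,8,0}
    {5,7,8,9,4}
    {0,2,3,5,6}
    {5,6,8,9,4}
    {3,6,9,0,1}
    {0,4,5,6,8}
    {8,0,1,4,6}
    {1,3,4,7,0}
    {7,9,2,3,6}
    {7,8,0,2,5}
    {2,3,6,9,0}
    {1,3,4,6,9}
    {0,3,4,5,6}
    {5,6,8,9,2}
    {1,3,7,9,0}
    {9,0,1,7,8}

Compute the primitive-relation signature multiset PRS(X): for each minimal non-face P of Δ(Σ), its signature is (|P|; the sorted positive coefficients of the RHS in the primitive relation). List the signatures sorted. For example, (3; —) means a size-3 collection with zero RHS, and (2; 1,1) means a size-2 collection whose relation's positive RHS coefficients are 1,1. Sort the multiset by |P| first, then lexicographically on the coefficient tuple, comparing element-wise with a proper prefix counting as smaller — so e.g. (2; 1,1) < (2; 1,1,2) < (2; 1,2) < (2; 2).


Σ has 10 primitive collections:

  P={2,4}:  v_{2} + v_{4} = 0  ⟹  sig = (2; —)
  P={3,8}:  v_{3} + v_{8} = v_{0}  ⟹  sig = (2; 1)
  P={1,2}:  v_{1} + v_{2} = v_{0} + v_{9}  ⟹  sig = (2; 1,1)
  P={1,5}:  v_{1} + v_{5} = v_{4} + v_{8}  ⟹  sig = (2; 1,1)
  P={0,6,7}:  v_{0} + v_{6} + v_{7} = 0  ⟹  sig = (3; —)
  P={3,5,9}:  v_{3} + v_{5} + v_{9} = 0  ⟹  sig = (3; —)
  P={0,4,9}:  v_{0} + v_{4} + v_{9} = v_{1}  ⟹  sig = (3; 1)
  P={0,5,9}:  v_{0} + v_{5} + v_{9} = v_{8}  ⟹  sig = (3; 1)
  P={1,6,7}:  v_{1} + v_{6} + v_{7} = v_{4} + v_{9}  ⟹  sig = (3; 1,1)
  P={6,7,8}:  v_{6} + v_{7} + v_{8} = v_{5} + v_{9}  ⟹  sig = (3; 1,1)

Hence PRS(X_Σ) =
[(2; —), (2; 1), (2; 1,1), (2; 1,1), (3; —), (3; —), (3; 1), (3; 1), (3; 1,1), (3; 1,1)]


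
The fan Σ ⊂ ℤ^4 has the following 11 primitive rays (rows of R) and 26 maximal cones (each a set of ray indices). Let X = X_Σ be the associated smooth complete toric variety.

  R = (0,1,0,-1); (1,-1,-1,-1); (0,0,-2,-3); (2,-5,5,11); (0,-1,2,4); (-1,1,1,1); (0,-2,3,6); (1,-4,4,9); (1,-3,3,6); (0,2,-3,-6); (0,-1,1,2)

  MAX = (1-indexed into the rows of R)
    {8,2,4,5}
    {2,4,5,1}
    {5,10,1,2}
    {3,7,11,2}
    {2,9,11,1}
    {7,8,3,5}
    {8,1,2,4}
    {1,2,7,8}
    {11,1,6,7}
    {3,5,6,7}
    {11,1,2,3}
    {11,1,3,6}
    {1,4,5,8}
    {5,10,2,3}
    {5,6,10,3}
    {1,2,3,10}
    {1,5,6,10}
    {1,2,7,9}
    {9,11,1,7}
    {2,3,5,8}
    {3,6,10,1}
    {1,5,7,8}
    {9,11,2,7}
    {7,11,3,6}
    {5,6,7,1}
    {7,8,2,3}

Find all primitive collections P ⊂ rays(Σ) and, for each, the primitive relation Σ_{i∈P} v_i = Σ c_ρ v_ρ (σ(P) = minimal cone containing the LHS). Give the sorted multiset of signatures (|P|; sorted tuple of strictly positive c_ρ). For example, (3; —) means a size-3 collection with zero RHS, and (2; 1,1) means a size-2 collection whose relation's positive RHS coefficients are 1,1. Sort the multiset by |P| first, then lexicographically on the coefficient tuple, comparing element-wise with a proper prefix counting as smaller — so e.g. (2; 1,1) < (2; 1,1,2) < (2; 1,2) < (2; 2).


Primitive collections (24):

  • {2,6}:  v_{2} + v_{6} = 0  ⟹  sig = (2; —)
  • {7,10}:  v_{7} + v_{10} = 0  ⟹  sig = (2; —)
  • {5,11}:  v_{5} + v_{11} = v_{7}  ⟹  sig = (2; 1)
  • {3,4}:  v_{3} + v_{4} = v_{2} + v_{8}  ⟹  sig = (2; 1,1)
  • {6,8}:  v_{6} + v_{8} = v_{5} + v_{7}  ⟹  sig = (2; 1,1)
  • {8,10}:  v_{8} + v_{10} = v_{2} + v_{5}  ⟹  sig = (2; 1,1)
  • {10,11}:  v_{10} + v_{11} = v_{1} + v_{3}  ⟹  sig = (2; 1,1)
  • {4,6}:  v_{4} + v_{6} = v_{1} + v_{5} + v_{8}  ⟹  sig = (2; 1,1,1)
  • {6,9}:  v_{6} + v_{9} = v_{1} + v_{7} + v_{11}  ⟹  sig = (2; 1,1,1)
  • {9,10}:  v_{9} + v_{10} = v_{1} + v_{2} + v_{11}  ⟹  sig = (2; 1,1,1)
  • {4,11}:  v_{4} + v_{11} = v_{1} + v_{2} + v_{7} + v_{8}  ⟹  sig = (2; 1,1,1,1)
  • {5,9}:  v_{5} + v_{9} = v_{1} + v_{2} + 2·v_{7}  ⟹  sig = (2; 1,1,2)
  • {3,9}:  v_{3} + v_{9} = v_{2} + 2·v_{11}  ⟹  sig = (2; 1,2)
  • {4,7}:  v_{4} + v_{7} = v_{1} + 2·v_{8}  ⟹  sig = (2; 1,2)
  • {8,11}:  v_{8} + v_{11} = v_{2} + 2·v_{7}  ⟹  sig = (2; 1,2)
  • {4,10}:  v_{4} + v_{10} = v_{1} + 2·v_{2} + 2·v_{5}  ⟹  sig = (2; 1,2,2)
  • {4,9}:  v_{4} + v_{9} = 2·v_{1} + 2·v_{2} + 2·v_{7} + v_{8}  ⟹  sig = (2; 1,2,2,2)
  • {8,9}:  v_{8} + v_{9} = v_{1} + 2·v_{2} + 3·v_{7}  ⟹  sig = (2; 1,2,3)
  • {1,3,5}:  v_{1} + v_{3} + v_{5} = 0  ⟹  sig = (3; —)
  • {1,3,7}:  v_{1} + v_{3} + v_{7} = v_{11}  ⟹  sig = (3; 1)
  • {2,5,7}:  v_{2} + v_{5} + v_{7} = v_{8}  ⟹  sig = (3; 1)
  • {1,3,8}:  v_{1} + v_{3} + v_{8} = v_{2} + v_{7}  ⟹  sig = (3; 1,1)
  • {1,2,5,8}:  v_{1} + v_{2} + v_{5} + v_{8} = v_{4}  ⟹  sig = (4; 1)
  • {1,2,7,11}:  v_{1} + v_{2} + v_{7} + v_{11} = v_{9}  ⟹  sig = (4; 1)

so the primitive-relation signature multiset is
    |P|=2: 18 collections, coeffs (), (), (1), (1,1), (1,1), (1,1), (1,1), (1,1,1), (1,1,1), (1,1,1), (1,1,1,1), (1,1,2), (1,2), (1,2), (1,2), (1,2,2), (1,2,2,2), (1,2,3)
    |P|=3: 4 collections, coeffs (), (1), (1), (1,1)
    |P|=4: 2 collections, coeffs (1), (1)
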